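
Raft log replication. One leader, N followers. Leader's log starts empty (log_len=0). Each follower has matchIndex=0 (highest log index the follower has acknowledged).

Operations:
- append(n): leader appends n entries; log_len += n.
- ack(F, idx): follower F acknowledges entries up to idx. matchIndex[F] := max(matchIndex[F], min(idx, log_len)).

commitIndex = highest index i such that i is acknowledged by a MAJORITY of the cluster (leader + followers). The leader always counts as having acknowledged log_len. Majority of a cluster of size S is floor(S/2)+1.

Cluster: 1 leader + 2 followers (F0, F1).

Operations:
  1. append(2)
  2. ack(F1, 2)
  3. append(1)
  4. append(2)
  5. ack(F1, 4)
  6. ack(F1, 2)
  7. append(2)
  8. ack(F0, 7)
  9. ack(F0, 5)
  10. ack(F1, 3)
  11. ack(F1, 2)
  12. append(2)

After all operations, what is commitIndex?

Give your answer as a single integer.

Op 1: append 2 -> log_len=2
Op 2: F1 acks idx 2 -> match: F0=0 F1=2; commitIndex=2
Op 3: append 1 -> log_len=3
Op 4: append 2 -> log_len=5
Op 5: F1 acks idx 4 -> match: F0=0 F1=4; commitIndex=4
Op 6: F1 acks idx 2 -> match: F0=0 F1=4; commitIndex=4
Op 7: append 2 -> log_len=7
Op 8: F0 acks idx 7 -> match: F0=7 F1=4; commitIndex=7
Op 9: F0 acks idx 5 -> match: F0=7 F1=4; commitIndex=7
Op 10: F1 acks idx 3 -> match: F0=7 F1=4; commitIndex=7
Op 11: F1 acks idx 2 -> match: F0=7 F1=4; commitIndex=7
Op 12: append 2 -> log_len=9

Answer: 7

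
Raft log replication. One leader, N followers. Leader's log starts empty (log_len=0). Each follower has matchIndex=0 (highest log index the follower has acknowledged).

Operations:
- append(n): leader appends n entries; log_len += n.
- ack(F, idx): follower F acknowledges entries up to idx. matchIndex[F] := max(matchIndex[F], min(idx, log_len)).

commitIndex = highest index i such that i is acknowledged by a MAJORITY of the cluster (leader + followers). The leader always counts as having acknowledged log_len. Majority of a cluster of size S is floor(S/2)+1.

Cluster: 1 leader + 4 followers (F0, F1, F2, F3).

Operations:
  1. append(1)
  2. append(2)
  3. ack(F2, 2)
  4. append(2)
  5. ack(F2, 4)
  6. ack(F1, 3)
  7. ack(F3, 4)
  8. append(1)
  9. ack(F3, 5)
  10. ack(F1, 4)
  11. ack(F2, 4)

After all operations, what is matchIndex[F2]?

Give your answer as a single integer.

Op 1: append 1 -> log_len=1
Op 2: append 2 -> log_len=3
Op 3: F2 acks idx 2 -> match: F0=0 F1=0 F2=2 F3=0; commitIndex=0
Op 4: append 2 -> log_len=5
Op 5: F2 acks idx 4 -> match: F0=0 F1=0 F2=4 F3=0; commitIndex=0
Op 6: F1 acks idx 3 -> match: F0=0 F1=3 F2=4 F3=0; commitIndex=3
Op 7: F3 acks idx 4 -> match: F0=0 F1=3 F2=4 F3=4; commitIndex=4
Op 8: append 1 -> log_len=6
Op 9: F3 acks idx 5 -> match: F0=0 F1=3 F2=4 F3=5; commitIndex=4
Op 10: F1 acks idx 4 -> match: F0=0 F1=4 F2=4 F3=5; commitIndex=4
Op 11: F2 acks idx 4 -> match: F0=0 F1=4 F2=4 F3=5; commitIndex=4

Answer: 4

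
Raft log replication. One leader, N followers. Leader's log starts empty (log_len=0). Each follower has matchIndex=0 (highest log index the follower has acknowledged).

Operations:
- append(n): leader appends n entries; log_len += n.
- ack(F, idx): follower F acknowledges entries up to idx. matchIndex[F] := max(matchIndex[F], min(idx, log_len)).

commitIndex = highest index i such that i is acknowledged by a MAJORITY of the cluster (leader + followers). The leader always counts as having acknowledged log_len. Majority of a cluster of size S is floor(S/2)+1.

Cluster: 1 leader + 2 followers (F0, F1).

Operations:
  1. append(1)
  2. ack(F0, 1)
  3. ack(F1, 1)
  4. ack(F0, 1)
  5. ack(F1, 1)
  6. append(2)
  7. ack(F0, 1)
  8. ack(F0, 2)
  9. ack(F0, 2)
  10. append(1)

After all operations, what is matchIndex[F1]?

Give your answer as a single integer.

Answer: 1

Derivation:
Op 1: append 1 -> log_len=1
Op 2: F0 acks idx 1 -> match: F0=1 F1=0; commitIndex=1
Op 3: F1 acks idx 1 -> match: F0=1 F1=1; commitIndex=1
Op 4: F0 acks idx 1 -> match: F0=1 F1=1; commitIndex=1
Op 5: F1 acks idx 1 -> match: F0=1 F1=1; commitIndex=1
Op 6: append 2 -> log_len=3
Op 7: F0 acks idx 1 -> match: F0=1 F1=1; commitIndex=1
Op 8: F0 acks idx 2 -> match: F0=2 F1=1; commitIndex=2
Op 9: F0 acks idx 2 -> match: F0=2 F1=1; commitIndex=2
Op 10: append 1 -> log_len=4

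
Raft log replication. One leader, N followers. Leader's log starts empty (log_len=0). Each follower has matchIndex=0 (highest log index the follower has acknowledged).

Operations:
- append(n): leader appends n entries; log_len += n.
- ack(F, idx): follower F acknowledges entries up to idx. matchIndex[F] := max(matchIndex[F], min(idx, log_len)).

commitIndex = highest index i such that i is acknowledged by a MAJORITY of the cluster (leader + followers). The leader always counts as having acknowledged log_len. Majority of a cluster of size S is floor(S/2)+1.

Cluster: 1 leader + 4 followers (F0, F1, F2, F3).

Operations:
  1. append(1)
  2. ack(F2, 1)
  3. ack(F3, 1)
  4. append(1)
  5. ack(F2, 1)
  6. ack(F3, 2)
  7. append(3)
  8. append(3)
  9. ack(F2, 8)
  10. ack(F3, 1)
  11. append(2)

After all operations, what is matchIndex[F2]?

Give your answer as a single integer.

Answer: 8

Derivation:
Op 1: append 1 -> log_len=1
Op 2: F2 acks idx 1 -> match: F0=0 F1=0 F2=1 F3=0; commitIndex=0
Op 3: F3 acks idx 1 -> match: F0=0 F1=0 F2=1 F3=1; commitIndex=1
Op 4: append 1 -> log_len=2
Op 5: F2 acks idx 1 -> match: F0=0 F1=0 F2=1 F3=1; commitIndex=1
Op 6: F3 acks idx 2 -> match: F0=0 F1=0 F2=1 F3=2; commitIndex=1
Op 7: append 3 -> log_len=5
Op 8: append 3 -> log_len=8
Op 9: F2 acks idx 8 -> match: F0=0 F1=0 F2=8 F3=2; commitIndex=2
Op 10: F3 acks idx 1 -> match: F0=0 F1=0 F2=8 F3=2; commitIndex=2
Op 11: append 2 -> log_len=10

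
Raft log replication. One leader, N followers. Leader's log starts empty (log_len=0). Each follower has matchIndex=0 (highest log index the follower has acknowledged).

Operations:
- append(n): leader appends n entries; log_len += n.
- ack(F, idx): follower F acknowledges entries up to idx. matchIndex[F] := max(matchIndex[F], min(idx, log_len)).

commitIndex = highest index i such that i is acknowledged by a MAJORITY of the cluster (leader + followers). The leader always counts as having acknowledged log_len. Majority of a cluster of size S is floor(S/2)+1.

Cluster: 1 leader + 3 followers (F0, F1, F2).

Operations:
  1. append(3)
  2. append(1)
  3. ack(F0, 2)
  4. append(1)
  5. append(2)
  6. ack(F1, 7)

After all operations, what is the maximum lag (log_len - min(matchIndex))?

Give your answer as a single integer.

Op 1: append 3 -> log_len=3
Op 2: append 1 -> log_len=4
Op 3: F0 acks idx 2 -> match: F0=2 F1=0 F2=0; commitIndex=0
Op 4: append 1 -> log_len=5
Op 5: append 2 -> log_len=7
Op 6: F1 acks idx 7 -> match: F0=2 F1=7 F2=0; commitIndex=2

Answer: 7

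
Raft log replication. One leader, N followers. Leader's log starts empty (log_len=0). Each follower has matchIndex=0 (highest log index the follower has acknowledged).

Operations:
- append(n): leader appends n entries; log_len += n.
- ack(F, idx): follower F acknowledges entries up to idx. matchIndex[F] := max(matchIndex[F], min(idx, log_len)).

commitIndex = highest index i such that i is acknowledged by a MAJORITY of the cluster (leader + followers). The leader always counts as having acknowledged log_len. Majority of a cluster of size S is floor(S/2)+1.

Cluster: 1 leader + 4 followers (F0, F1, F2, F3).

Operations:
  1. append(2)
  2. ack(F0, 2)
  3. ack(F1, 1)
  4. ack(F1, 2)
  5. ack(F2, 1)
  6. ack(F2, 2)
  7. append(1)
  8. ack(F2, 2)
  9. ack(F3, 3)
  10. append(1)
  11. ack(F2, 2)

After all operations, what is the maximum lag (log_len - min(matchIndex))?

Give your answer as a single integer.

Answer: 2

Derivation:
Op 1: append 2 -> log_len=2
Op 2: F0 acks idx 2 -> match: F0=2 F1=0 F2=0 F3=0; commitIndex=0
Op 3: F1 acks idx 1 -> match: F0=2 F1=1 F2=0 F3=0; commitIndex=1
Op 4: F1 acks idx 2 -> match: F0=2 F1=2 F2=0 F3=0; commitIndex=2
Op 5: F2 acks idx 1 -> match: F0=2 F1=2 F2=1 F3=0; commitIndex=2
Op 6: F2 acks idx 2 -> match: F0=2 F1=2 F2=2 F3=0; commitIndex=2
Op 7: append 1 -> log_len=3
Op 8: F2 acks idx 2 -> match: F0=2 F1=2 F2=2 F3=0; commitIndex=2
Op 9: F3 acks idx 3 -> match: F0=2 F1=2 F2=2 F3=3; commitIndex=2
Op 10: append 1 -> log_len=4
Op 11: F2 acks idx 2 -> match: F0=2 F1=2 F2=2 F3=3; commitIndex=2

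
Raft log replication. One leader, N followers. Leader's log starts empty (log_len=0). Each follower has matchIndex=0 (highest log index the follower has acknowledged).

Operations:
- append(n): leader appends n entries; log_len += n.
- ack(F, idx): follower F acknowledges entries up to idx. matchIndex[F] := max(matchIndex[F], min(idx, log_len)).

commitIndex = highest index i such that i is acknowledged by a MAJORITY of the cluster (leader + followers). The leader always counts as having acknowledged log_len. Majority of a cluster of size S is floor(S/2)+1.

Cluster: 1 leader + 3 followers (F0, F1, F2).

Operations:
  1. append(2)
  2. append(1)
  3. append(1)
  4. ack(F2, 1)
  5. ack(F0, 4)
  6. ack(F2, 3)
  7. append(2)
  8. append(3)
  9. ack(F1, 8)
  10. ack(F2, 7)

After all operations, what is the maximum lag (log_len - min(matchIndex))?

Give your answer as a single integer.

Answer: 5

Derivation:
Op 1: append 2 -> log_len=2
Op 2: append 1 -> log_len=3
Op 3: append 1 -> log_len=4
Op 4: F2 acks idx 1 -> match: F0=0 F1=0 F2=1; commitIndex=0
Op 5: F0 acks idx 4 -> match: F0=4 F1=0 F2=1; commitIndex=1
Op 6: F2 acks idx 3 -> match: F0=4 F1=0 F2=3; commitIndex=3
Op 7: append 2 -> log_len=6
Op 8: append 3 -> log_len=9
Op 9: F1 acks idx 8 -> match: F0=4 F1=8 F2=3; commitIndex=4
Op 10: F2 acks idx 7 -> match: F0=4 F1=8 F2=7; commitIndex=7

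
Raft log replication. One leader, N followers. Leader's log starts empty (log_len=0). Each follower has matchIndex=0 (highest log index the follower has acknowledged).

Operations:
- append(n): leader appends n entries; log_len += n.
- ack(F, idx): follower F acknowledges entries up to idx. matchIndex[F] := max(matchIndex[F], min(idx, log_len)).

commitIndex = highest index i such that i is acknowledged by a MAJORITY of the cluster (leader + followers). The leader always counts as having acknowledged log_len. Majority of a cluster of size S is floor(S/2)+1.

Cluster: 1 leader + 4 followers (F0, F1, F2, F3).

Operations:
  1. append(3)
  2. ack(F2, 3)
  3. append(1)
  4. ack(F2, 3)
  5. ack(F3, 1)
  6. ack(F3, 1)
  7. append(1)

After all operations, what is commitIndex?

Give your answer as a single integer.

Op 1: append 3 -> log_len=3
Op 2: F2 acks idx 3 -> match: F0=0 F1=0 F2=3 F3=0; commitIndex=0
Op 3: append 1 -> log_len=4
Op 4: F2 acks idx 3 -> match: F0=0 F1=0 F2=3 F3=0; commitIndex=0
Op 5: F3 acks idx 1 -> match: F0=0 F1=0 F2=3 F3=1; commitIndex=1
Op 6: F3 acks idx 1 -> match: F0=0 F1=0 F2=3 F3=1; commitIndex=1
Op 7: append 1 -> log_len=5

Answer: 1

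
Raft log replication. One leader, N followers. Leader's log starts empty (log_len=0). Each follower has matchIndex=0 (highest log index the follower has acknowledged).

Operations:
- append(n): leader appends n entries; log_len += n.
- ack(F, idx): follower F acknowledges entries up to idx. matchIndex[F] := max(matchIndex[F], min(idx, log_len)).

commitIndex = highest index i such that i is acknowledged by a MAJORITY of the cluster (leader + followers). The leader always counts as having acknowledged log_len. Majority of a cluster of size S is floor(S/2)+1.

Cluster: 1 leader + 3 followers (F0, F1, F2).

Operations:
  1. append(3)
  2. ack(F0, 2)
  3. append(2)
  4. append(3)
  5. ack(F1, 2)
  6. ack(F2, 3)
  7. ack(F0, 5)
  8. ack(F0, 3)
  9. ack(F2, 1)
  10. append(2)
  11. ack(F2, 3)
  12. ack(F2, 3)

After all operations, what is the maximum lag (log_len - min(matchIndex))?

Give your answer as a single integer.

Answer: 8

Derivation:
Op 1: append 3 -> log_len=3
Op 2: F0 acks idx 2 -> match: F0=2 F1=0 F2=0; commitIndex=0
Op 3: append 2 -> log_len=5
Op 4: append 3 -> log_len=8
Op 5: F1 acks idx 2 -> match: F0=2 F1=2 F2=0; commitIndex=2
Op 6: F2 acks idx 3 -> match: F0=2 F1=2 F2=3; commitIndex=2
Op 7: F0 acks idx 5 -> match: F0=5 F1=2 F2=3; commitIndex=3
Op 8: F0 acks idx 3 -> match: F0=5 F1=2 F2=3; commitIndex=3
Op 9: F2 acks idx 1 -> match: F0=5 F1=2 F2=3; commitIndex=3
Op 10: append 2 -> log_len=10
Op 11: F2 acks idx 3 -> match: F0=5 F1=2 F2=3; commitIndex=3
Op 12: F2 acks idx 3 -> match: F0=5 F1=2 F2=3; commitIndex=3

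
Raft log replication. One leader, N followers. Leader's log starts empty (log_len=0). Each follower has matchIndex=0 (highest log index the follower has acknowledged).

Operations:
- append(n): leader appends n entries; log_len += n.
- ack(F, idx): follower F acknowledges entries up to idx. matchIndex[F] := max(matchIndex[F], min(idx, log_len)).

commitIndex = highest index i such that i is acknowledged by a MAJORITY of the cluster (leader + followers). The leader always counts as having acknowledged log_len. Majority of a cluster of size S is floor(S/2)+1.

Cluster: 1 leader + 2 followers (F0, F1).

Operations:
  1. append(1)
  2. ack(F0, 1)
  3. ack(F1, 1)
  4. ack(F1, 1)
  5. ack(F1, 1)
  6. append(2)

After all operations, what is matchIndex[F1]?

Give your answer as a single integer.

Answer: 1

Derivation:
Op 1: append 1 -> log_len=1
Op 2: F0 acks idx 1 -> match: F0=1 F1=0; commitIndex=1
Op 3: F1 acks idx 1 -> match: F0=1 F1=1; commitIndex=1
Op 4: F1 acks idx 1 -> match: F0=1 F1=1; commitIndex=1
Op 5: F1 acks idx 1 -> match: F0=1 F1=1; commitIndex=1
Op 6: append 2 -> log_len=3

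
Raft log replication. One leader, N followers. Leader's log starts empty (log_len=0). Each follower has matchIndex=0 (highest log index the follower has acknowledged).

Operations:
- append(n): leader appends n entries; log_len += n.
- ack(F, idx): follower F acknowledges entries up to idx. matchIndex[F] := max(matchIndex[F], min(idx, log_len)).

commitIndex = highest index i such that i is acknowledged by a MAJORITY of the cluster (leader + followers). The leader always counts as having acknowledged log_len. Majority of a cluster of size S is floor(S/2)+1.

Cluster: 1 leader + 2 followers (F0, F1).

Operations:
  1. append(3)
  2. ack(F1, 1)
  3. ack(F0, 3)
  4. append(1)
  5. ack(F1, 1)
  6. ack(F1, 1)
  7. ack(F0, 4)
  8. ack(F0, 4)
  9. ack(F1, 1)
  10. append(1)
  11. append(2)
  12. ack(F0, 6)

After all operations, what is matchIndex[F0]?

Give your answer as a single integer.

Op 1: append 3 -> log_len=3
Op 2: F1 acks idx 1 -> match: F0=0 F1=1; commitIndex=1
Op 3: F0 acks idx 3 -> match: F0=3 F1=1; commitIndex=3
Op 4: append 1 -> log_len=4
Op 5: F1 acks idx 1 -> match: F0=3 F1=1; commitIndex=3
Op 6: F1 acks idx 1 -> match: F0=3 F1=1; commitIndex=3
Op 7: F0 acks idx 4 -> match: F0=4 F1=1; commitIndex=4
Op 8: F0 acks idx 4 -> match: F0=4 F1=1; commitIndex=4
Op 9: F1 acks idx 1 -> match: F0=4 F1=1; commitIndex=4
Op 10: append 1 -> log_len=5
Op 11: append 2 -> log_len=7
Op 12: F0 acks idx 6 -> match: F0=6 F1=1; commitIndex=6

Answer: 6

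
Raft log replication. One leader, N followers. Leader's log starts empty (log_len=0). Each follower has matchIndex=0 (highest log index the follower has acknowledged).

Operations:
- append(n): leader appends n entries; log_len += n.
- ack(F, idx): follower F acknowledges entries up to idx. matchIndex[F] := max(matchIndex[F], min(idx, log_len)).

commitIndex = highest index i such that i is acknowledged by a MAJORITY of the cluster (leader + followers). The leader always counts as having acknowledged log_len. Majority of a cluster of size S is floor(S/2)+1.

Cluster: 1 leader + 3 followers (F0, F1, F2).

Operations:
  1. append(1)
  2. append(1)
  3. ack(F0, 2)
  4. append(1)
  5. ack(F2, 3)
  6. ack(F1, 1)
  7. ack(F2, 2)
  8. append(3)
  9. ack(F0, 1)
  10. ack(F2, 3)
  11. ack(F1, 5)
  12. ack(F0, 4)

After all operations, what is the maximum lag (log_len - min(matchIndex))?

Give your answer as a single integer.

Answer: 3

Derivation:
Op 1: append 1 -> log_len=1
Op 2: append 1 -> log_len=2
Op 3: F0 acks idx 2 -> match: F0=2 F1=0 F2=0; commitIndex=0
Op 4: append 1 -> log_len=3
Op 5: F2 acks idx 3 -> match: F0=2 F1=0 F2=3; commitIndex=2
Op 6: F1 acks idx 1 -> match: F0=2 F1=1 F2=3; commitIndex=2
Op 7: F2 acks idx 2 -> match: F0=2 F1=1 F2=3; commitIndex=2
Op 8: append 3 -> log_len=6
Op 9: F0 acks idx 1 -> match: F0=2 F1=1 F2=3; commitIndex=2
Op 10: F2 acks idx 3 -> match: F0=2 F1=1 F2=3; commitIndex=2
Op 11: F1 acks idx 5 -> match: F0=2 F1=5 F2=3; commitIndex=3
Op 12: F0 acks idx 4 -> match: F0=4 F1=5 F2=3; commitIndex=4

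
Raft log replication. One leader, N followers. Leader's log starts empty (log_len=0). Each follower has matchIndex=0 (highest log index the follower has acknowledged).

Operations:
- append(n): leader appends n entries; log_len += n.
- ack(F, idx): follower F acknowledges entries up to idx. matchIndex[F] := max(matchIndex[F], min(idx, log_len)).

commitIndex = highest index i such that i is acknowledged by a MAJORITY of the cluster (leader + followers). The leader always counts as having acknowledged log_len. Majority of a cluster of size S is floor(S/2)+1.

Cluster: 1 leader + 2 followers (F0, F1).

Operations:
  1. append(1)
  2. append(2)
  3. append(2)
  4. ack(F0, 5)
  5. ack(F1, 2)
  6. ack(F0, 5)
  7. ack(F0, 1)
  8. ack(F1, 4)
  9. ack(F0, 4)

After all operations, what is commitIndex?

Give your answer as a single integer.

Answer: 5

Derivation:
Op 1: append 1 -> log_len=1
Op 2: append 2 -> log_len=3
Op 3: append 2 -> log_len=5
Op 4: F0 acks idx 5 -> match: F0=5 F1=0; commitIndex=5
Op 5: F1 acks idx 2 -> match: F0=5 F1=2; commitIndex=5
Op 6: F0 acks idx 5 -> match: F0=5 F1=2; commitIndex=5
Op 7: F0 acks idx 1 -> match: F0=5 F1=2; commitIndex=5
Op 8: F1 acks idx 4 -> match: F0=5 F1=4; commitIndex=5
Op 9: F0 acks idx 4 -> match: F0=5 F1=4; commitIndex=5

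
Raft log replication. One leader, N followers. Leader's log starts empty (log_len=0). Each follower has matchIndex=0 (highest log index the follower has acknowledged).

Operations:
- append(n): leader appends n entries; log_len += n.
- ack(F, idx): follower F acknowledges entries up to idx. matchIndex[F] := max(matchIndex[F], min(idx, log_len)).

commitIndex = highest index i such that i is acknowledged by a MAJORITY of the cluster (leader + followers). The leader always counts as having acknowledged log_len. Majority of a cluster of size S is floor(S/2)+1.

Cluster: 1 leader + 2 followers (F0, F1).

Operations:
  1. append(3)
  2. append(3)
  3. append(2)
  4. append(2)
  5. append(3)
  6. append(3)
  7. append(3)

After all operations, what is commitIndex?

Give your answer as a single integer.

Answer: 0

Derivation:
Op 1: append 3 -> log_len=3
Op 2: append 3 -> log_len=6
Op 3: append 2 -> log_len=8
Op 4: append 2 -> log_len=10
Op 5: append 3 -> log_len=13
Op 6: append 3 -> log_len=16
Op 7: append 3 -> log_len=19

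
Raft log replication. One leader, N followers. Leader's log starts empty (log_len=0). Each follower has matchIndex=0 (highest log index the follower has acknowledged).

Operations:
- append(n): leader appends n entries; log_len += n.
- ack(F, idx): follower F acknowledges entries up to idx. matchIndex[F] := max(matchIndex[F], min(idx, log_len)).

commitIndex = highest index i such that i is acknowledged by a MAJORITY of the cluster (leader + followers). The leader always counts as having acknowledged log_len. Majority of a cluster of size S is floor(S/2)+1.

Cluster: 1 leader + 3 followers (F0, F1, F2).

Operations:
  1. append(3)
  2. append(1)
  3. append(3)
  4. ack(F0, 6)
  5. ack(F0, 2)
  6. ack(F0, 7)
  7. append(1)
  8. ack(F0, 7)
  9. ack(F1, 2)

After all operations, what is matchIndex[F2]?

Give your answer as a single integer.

Answer: 0

Derivation:
Op 1: append 3 -> log_len=3
Op 2: append 1 -> log_len=4
Op 3: append 3 -> log_len=7
Op 4: F0 acks idx 6 -> match: F0=6 F1=0 F2=0; commitIndex=0
Op 5: F0 acks idx 2 -> match: F0=6 F1=0 F2=0; commitIndex=0
Op 6: F0 acks idx 7 -> match: F0=7 F1=0 F2=0; commitIndex=0
Op 7: append 1 -> log_len=8
Op 8: F0 acks idx 7 -> match: F0=7 F1=0 F2=0; commitIndex=0
Op 9: F1 acks idx 2 -> match: F0=7 F1=2 F2=0; commitIndex=2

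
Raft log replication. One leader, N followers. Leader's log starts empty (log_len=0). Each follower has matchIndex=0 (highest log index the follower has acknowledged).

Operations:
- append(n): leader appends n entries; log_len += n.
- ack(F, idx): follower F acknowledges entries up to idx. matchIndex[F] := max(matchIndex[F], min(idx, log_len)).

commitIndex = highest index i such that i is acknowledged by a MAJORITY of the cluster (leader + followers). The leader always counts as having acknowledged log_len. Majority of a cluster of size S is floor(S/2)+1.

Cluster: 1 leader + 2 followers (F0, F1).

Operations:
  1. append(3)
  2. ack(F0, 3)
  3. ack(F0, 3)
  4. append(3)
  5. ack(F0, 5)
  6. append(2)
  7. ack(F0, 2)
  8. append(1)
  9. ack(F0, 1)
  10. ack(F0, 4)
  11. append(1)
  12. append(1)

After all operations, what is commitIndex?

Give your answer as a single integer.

Op 1: append 3 -> log_len=3
Op 2: F0 acks idx 3 -> match: F0=3 F1=0; commitIndex=3
Op 3: F0 acks idx 3 -> match: F0=3 F1=0; commitIndex=3
Op 4: append 3 -> log_len=6
Op 5: F0 acks idx 5 -> match: F0=5 F1=0; commitIndex=5
Op 6: append 2 -> log_len=8
Op 7: F0 acks idx 2 -> match: F0=5 F1=0; commitIndex=5
Op 8: append 1 -> log_len=9
Op 9: F0 acks idx 1 -> match: F0=5 F1=0; commitIndex=5
Op 10: F0 acks idx 4 -> match: F0=5 F1=0; commitIndex=5
Op 11: append 1 -> log_len=10
Op 12: append 1 -> log_len=11

Answer: 5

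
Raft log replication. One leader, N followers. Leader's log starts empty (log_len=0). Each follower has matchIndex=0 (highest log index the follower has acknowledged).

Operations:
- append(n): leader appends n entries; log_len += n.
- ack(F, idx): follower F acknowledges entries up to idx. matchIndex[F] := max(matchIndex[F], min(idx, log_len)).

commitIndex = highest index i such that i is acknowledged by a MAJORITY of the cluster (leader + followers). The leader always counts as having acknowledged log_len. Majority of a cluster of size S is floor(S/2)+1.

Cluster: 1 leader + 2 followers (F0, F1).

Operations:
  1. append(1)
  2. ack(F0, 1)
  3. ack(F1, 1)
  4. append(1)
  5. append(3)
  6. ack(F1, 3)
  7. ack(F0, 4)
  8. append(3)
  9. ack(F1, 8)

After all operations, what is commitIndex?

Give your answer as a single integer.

Op 1: append 1 -> log_len=1
Op 2: F0 acks idx 1 -> match: F0=1 F1=0; commitIndex=1
Op 3: F1 acks idx 1 -> match: F0=1 F1=1; commitIndex=1
Op 4: append 1 -> log_len=2
Op 5: append 3 -> log_len=5
Op 6: F1 acks idx 3 -> match: F0=1 F1=3; commitIndex=3
Op 7: F0 acks idx 4 -> match: F0=4 F1=3; commitIndex=4
Op 8: append 3 -> log_len=8
Op 9: F1 acks idx 8 -> match: F0=4 F1=8; commitIndex=8

Answer: 8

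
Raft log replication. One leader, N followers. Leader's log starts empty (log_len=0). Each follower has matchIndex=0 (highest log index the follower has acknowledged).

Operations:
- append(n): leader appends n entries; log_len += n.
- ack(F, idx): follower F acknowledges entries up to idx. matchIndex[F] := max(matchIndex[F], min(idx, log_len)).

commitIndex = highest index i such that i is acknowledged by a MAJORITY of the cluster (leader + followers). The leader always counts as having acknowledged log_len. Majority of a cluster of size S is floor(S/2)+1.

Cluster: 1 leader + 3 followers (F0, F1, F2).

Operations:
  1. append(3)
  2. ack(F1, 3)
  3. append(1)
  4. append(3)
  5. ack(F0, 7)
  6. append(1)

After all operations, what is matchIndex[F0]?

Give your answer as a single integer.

Answer: 7

Derivation:
Op 1: append 3 -> log_len=3
Op 2: F1 acks idx 3 -> match: F0=0 F1=3 F2=0; commitIndex=0
Op 3: append 1 -> log_len=4
Op 4: append 3 -> log_len=7
Op 5: F0 acks idx 7 -> match: F0=7 F1=3 F2=0; commitIndex=3
Op 6: append 1 -> log_len=8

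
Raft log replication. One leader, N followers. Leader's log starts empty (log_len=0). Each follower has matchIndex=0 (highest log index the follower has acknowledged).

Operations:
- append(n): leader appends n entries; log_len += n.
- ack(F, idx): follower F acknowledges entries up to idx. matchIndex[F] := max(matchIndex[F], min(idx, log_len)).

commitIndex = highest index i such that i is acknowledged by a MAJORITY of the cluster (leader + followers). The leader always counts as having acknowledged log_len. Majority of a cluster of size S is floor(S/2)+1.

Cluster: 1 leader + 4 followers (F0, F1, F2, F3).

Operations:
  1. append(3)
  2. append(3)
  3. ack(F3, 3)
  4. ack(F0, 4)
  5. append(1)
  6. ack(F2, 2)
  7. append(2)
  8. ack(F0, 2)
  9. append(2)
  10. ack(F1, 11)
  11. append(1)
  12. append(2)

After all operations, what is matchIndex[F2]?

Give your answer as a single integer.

Op 1: append 3 -> log_len=3
Op 2: append 3 -> log_len=6
Op 3: F3 acks idx 3 -> match: F0=0 F1=0 F2=0 F3=3; commitIndex=0
Op 4: F0 acks idx 4 -> match: F0=4 F1=0 F2=0 F3=3; commitIndex=3
Op 5: append 1 -> log_len=7
Op 6: F2 acks idx 2 -> match: F0=4 F1=0 F2=2 F3=3; commitIndex=3
Op 7: append 2 -> log_len=9
Op 8: F0 acks idx 2 -> match: F0=4 F1=0 F2=2 F3=3; commitIndex=3
Op 9: append 2 -> log_len=11
Op 10: F1 acks idx 11 -> match: F0=4 F1=11 F2=2 F3=3; commitIndex=4
Op 11: append 1 -> log_len=12
Op 12: append 2 -> log_len=14

Answer: 2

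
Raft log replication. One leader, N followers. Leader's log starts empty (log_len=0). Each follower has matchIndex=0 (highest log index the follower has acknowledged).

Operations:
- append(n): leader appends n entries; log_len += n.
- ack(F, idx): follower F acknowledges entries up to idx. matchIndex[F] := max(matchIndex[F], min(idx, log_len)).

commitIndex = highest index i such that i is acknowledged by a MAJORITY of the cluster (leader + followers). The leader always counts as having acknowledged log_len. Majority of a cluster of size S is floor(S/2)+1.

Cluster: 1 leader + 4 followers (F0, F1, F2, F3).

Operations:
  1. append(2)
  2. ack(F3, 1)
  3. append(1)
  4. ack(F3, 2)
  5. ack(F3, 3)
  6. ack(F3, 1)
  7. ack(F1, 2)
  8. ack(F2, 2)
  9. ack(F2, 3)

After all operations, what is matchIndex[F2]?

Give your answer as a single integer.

Op 1: append 2 -> log_len=2
Op 2: F3 acks idx 1 -> match: F0=0 F1=0 F2=0 F3=1; commitIndex=0
Op 3: append 1 -> log_len=3
Op 4: F3 acks idx 2 -> match: F0=0 F1=0 F2=0 F3=2; commitIndex=0
Op 5: F3 acks idx 3 -> match: F0=0 F1=0 F2=0 F3=3; commitIndex=0
Op 6: F3 acks idx 1 -> match: F0=0 F1=0 F2=0 F3=3; commitIndex=0
Op 7: F1 acks idx 2 -> match: F0=0 F1=2 F2=0 F3=3; commitIndex=2
Op 8: F2 acks idx 2 -> match: F0=0 F1=2 F2=2 F3=3; commitIndex=2
Op 9: F2 acks idx 3 -> match: F0=0 F1=2 F2=3 F3=3; commitIndex=3

Answer: 3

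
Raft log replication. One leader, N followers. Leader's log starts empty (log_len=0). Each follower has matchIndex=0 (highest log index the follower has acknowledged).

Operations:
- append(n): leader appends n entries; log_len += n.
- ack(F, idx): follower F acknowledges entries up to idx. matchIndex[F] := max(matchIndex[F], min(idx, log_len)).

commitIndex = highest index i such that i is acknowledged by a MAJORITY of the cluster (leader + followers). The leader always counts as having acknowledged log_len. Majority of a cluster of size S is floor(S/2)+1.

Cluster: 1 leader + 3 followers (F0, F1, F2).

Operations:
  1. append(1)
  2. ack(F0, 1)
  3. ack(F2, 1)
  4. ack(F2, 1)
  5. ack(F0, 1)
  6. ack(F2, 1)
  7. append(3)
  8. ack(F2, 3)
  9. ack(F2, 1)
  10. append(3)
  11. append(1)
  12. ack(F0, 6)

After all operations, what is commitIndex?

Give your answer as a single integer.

Answer: 3

Derivation:
Op 1: append 1 -> log_len=1
Op 2: F0 acks idx 1 -> match: F0=1 F1=0 F2=0; commitIndex=0
Op 3: F2 acks idx 1 -> match: F0=1 F1=0 F2=1; commitIndex=1
Op 4: F2 acks idx 1 -> match: F0=1 F1=0 F2=1; commitIndex=1
Op 5: F0 acks idx 1 -> match: F0=1 F1=0 F2=1; commitIndex=1
Op 6: F2 acks idx 1 -> match: F0=1 F1=0 F2=1; commitIndex=1
Op 7: append 3 -> log_len=4
Op 8: F2 acks idx 3 -> match: F0=1 F1=0 F2=3; commitIndex=1
Op 9: F2 acks idx 1 -> match: F0=1 F1=0 F2=3; commitIndex=1
Op 10: append 3 -> log_len=7
Op 11: append 1 -> log_len=8
Op 12: F0 acks idx 6 -> match: F0=6 F1=0 F2=3; commitIndex=3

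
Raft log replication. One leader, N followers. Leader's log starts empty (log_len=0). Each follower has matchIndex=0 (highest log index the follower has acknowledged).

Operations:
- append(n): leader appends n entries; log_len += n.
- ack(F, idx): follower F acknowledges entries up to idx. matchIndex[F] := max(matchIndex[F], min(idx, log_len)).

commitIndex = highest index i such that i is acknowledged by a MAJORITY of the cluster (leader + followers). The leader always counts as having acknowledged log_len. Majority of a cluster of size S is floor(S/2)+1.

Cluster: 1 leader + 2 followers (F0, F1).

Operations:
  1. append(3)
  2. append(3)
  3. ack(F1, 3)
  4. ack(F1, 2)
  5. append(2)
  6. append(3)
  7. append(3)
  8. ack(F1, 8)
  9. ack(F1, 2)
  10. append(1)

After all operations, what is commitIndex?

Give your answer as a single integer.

Op 1: append 3 -> log_len=3
Op 2: append 3 -> log_len=6
Op 3: F1 acks idx 3 -> match: F0=0 F1=3; commitIndex=3
Op 4: F1 acks idx 2 -> match: F0=0 F1=3; commitIndex=3
Op 5: append 2 -> log_len=8
Op 6: append 3 -> log_len=11
Op 7: append 3 -> log_len=14
Op 8: F1 acks idx 8 -> match: F0=0 F1=8; commitIndex=8
Op 9: F1 acks idx 2 -> match: F0=0 F1=8; commitIndex=8
Op 10: append 1 -> log_len=15

Answer: 8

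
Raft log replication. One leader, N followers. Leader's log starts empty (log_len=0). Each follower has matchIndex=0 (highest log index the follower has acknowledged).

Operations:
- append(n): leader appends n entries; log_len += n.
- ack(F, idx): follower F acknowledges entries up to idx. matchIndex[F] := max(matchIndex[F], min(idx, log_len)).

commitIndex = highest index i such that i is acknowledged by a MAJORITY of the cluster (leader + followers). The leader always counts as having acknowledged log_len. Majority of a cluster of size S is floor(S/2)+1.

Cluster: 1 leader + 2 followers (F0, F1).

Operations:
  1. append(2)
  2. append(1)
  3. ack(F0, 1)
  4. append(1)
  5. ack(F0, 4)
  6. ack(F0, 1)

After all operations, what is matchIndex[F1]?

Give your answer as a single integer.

Answer: 0

Derivation:
Op 1: append 2 -> log_len=2
Op 2: append 1 -> log_len=3
Op 3: F0 acks idx 1 -> match: F0=1 F1=0; commitIndex=1
Op 4: append 1 -> log_len=4
Op 5: F0 acks idx 4 -> match: F0=4 F1=0; commitIndex=4
Op 6: F0 acks idx 1 -> match: F0=4 F1=0; commitIndex=4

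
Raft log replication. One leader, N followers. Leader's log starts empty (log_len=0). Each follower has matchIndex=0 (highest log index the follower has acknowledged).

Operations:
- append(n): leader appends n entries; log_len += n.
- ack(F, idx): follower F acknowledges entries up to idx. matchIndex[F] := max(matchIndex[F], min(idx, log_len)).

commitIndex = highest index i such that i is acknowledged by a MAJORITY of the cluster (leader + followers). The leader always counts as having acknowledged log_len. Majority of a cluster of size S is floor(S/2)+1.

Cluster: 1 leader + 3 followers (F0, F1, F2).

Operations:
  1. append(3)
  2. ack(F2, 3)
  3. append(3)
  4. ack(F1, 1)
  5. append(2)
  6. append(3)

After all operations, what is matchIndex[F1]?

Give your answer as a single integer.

Op 1: append 3 -> log_len=3
Op 2: F2 acks idx 3 -> match: F0=0 F1=0 F2=3; commitIndex=0
Op 3: append 3 -> log_len=6
Op 4: F1 acks idx 1 -> match: F0=0 F1=1 F2=3; commitIndex=1
Op 5: append 2 -> log_len=8
Op 6: append 3 -> log_len=11

Answer: 1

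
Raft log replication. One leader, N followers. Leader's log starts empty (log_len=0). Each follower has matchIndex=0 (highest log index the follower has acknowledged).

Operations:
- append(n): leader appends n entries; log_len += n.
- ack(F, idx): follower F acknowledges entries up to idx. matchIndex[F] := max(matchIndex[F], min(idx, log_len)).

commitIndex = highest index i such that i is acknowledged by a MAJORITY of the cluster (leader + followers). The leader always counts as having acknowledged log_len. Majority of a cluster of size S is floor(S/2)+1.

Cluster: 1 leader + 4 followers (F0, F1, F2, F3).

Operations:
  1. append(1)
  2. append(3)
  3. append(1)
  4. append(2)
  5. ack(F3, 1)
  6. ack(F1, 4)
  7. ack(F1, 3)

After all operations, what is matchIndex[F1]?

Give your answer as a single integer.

Answer: 4

Derivation:
Op 1: append 1 -> log_len=1
Op 2: append 3 -> log_len=4
Op 3: append 1 -> log_len=5
Op 4: append 2 -> log_len=7
Op 5: F3 acks idx 1 -> match: F0=0 F1=0 F2=0 F3=1; commitIndex=0
Op 6: F1 acks idx 4 -> match: F0=0 F1=4 F2=0 F3=1; commitIndex=1
Op 7: F1 acks idx 3 -> match: F0=0 F1=4 F2=0 F3=1; commitIndex=1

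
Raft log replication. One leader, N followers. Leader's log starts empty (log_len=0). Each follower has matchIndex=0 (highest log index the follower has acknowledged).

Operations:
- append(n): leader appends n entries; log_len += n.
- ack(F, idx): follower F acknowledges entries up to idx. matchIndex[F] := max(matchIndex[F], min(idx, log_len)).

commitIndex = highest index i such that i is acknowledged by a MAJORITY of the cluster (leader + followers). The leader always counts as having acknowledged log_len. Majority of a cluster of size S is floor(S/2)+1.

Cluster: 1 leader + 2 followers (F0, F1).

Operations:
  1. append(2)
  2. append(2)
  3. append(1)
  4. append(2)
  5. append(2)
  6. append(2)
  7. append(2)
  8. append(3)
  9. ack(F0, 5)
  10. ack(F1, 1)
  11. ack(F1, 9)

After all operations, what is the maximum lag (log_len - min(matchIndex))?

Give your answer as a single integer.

Answer: 11

Derivation:
Op 1: append 2 -> log_len=2
Op 2: append 2 -> log_len=4
Op 3: append 1 -> log_len=5
Op 4: append 2 -> log_len=7
Op 5: append 2 -> log_len=9
Op 6: append 2 -> log_len=11
Op 7: append 2 -> log_len=13
Op 8: append 3 -> log_len=16
Op 9: F0 acks idx 5 -> match: F0=5 F1=0; commitIndex=5
Op 10: F1 acks idx 1 -> match: F0=5 F1=1; commitIndex=5
Op 11: F1 acks idx 9 -> match: F0=5 F1=9; commitIndex=9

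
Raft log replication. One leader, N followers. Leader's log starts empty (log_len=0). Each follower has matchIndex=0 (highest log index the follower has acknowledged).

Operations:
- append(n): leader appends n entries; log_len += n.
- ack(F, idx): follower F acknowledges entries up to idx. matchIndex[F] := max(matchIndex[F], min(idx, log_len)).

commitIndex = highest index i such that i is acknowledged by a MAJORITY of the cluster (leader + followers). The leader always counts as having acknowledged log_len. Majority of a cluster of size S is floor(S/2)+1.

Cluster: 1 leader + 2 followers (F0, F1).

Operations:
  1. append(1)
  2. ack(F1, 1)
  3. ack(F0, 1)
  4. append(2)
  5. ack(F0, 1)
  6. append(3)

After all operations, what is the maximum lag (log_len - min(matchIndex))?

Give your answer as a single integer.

Answer: 5

Derivation:
Op 1: append 1 -> log_len=1
Op 2: F1 acks idx 1 -> match: F0=0 F1=1; commitIndex=1
Op 3: F0 acks idx 1 -> match: F0=1 F1=1; commitIndex=1
Op 4: append 2 -> log_len=3
Op 5: F0 acks idx 1 -> match: F0=1 F1=1; commitIndex=1
Op 6: append 3 -> log_len=6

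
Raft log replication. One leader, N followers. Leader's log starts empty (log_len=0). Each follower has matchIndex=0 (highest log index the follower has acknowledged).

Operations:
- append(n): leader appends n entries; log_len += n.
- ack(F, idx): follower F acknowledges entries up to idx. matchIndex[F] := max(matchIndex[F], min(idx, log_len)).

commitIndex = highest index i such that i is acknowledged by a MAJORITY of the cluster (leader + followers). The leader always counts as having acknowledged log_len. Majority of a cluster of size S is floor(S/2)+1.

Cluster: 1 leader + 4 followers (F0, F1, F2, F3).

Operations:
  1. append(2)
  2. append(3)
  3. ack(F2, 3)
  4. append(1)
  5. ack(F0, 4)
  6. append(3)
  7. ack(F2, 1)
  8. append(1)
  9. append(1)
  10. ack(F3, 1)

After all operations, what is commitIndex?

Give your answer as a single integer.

Op 1: append 2 -> log_len=2
Op 2: append 3 -> log_len=5
Op 3: F2 acks idx 3 -> match: F0=0 F1=0 F2=3 F3=0; commitIndex=0
Op 4: append 1 -> log_len=6
Op 5: F0 acks idx 4 -> match: F0=4 F1=0 F2=3 F3=0; commitIndex=3
Op 6: append 3 -> log_len=9
Op 7: F2 acks idx 1 -> match: F0=4 F1=0 F2=3 F3=0; commitIndex=3
Op 8: append 1 -> log_len=10
Op 9: append 1 -> log_len=11
Op 10: F3 acks idx 1 -> match: F0=4 F1=0 F2=3 F3=1; commitIndex=3

Answer: 3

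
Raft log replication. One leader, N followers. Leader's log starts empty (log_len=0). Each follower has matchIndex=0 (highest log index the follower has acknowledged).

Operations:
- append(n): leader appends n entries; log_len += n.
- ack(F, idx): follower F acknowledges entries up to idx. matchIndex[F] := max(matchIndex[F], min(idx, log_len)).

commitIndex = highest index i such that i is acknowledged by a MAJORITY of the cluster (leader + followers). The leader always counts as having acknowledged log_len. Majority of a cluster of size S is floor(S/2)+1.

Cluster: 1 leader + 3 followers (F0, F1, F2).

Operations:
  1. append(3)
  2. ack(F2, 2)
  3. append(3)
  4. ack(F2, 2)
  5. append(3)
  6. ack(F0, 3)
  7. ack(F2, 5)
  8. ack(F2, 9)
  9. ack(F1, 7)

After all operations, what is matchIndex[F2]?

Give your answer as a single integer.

Op 1: append 3 -> log_len=3
Op 2: F2 acks idx 2 -> match: F0=0 F1=0 F2=2; commitIndex=0
Op 3: append 3 -> log_len=6
Op 4: F2 acks idx 2 -> match: F0=0 F1=0 F2=2; commitIndex=0
Op 5: append 3 -> log_len=9
Op 6: F0 acks idx 3 -> match: F0=3 F1=0 F2=2; commitIndex=2
Op 7: F2 acks idx 5 -> match: F0=3 F1=0 F2=5; commitIndex=3
Op 8: F2 acks idx 9 -> match: F0=3 F1=0 F2=9; commitIndex=3
Op 9: F1 acks idx 7 -> match: F0=3 F1=7 F2=9; commitIndex=7

Answer: 9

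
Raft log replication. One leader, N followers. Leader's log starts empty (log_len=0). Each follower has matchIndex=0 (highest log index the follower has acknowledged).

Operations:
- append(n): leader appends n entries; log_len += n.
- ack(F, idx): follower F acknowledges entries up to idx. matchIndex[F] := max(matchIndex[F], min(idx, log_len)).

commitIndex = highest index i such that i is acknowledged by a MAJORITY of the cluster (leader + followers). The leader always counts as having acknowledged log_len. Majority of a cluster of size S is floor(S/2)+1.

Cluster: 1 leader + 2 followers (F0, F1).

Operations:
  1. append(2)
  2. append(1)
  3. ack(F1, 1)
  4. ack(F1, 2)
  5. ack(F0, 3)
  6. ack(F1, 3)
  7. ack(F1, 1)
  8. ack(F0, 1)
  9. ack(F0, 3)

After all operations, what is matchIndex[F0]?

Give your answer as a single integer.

Answer: 3

Derivation:
Op 1: append 2 -> log_len=2
Op 2: append 1 -> log_len=3
Op 3: F1 acks idx 1 -> match: F0=0 F1=1; commitIndex=1
Op 4: F1 acks idx 2 -> match: F0=0 F1=2; commitIndex=2
Op 5: F0 acks idx 3 -> match: F0=3 F1=2; commitIndex=3
Op 6: F1 acks idx 3 -> match: F0=3 F1=3; commitIndex=3
Op 7: F1 acks idx 1 -> match: F0=3 F1=3; commitIndex=3
Op 8: F0 acks idx 1 -> match: F0=3 F1=3; commitIndex=3
Op 9: F0 acks idx 3 -> match: F0=3 F1=3; commitIndex=3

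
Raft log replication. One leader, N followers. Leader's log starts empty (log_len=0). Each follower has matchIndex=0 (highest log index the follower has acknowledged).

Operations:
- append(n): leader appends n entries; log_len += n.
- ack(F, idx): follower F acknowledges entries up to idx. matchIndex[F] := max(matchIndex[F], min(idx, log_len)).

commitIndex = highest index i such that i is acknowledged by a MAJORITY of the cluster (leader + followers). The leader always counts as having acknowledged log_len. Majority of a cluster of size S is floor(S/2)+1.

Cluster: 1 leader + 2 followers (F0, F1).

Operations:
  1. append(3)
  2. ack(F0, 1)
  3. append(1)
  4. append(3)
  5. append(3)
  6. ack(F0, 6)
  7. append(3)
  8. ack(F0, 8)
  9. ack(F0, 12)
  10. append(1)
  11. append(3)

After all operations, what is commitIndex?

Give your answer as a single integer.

Answer: 12

Derivation:
Op 1: append 3 -> log_len=3
Op 2: F0 acks idx 1 -> match: F0=1 F1=0; commitIndex=1
Op 3: append 1 -> log_len=4
Op 4: append 3 -> log_len=7
Op 5: append 3 -> log_len=10
Op 6: F0 acks idx 6 -> match: F0=6 F1=0; commitIndex=6
Op 7: append 3 -> log_len=13
Op 8: F0 acks idx 8 -> match: F0=8 F1=0; commitIndex=8
Op 9: F0 acks idx 12 -> match: F0=12 F1=0; commitIndex=12
Op 10: append 1 -> log_len=14
Op 11: append 3 -> log_len=17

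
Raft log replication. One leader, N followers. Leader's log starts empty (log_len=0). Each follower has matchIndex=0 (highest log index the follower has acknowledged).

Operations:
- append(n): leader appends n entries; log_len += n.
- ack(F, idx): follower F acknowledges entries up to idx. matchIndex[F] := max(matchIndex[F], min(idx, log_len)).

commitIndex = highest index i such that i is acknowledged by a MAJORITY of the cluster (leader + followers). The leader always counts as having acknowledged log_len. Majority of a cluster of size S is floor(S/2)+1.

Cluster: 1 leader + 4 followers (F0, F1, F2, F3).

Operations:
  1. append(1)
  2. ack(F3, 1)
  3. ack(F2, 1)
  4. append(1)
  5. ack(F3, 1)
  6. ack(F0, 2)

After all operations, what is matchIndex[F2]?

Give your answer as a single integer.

Op 1: append 1 -> log_len=1
Op 2: F3 acks idx 1 -> match: F0=0 F1=0 F2=0 F3=1; commitIndex=0
Op 3: F2 acks idx 1 -> match: F0=0 F1=0 F2=1 F3=1; commitIndex=1
Op 4: append 1 -> log_len=2
Op 5: F3 acks idx 1 -> match: F0=0 F1=0 F2=1 F3=1; commitIndex=1
Op 6: F0 acks idx 2 -> match: F0=2 F1=0 F2=1 F3=1; commitIndex=1

Answer: 1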